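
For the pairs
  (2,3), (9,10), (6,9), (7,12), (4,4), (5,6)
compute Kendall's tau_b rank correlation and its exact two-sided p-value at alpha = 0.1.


Step 1: Enumerate the 15 unordered pairs (i,j) with i<j and classify each by sign(x_j-x_i) * sign(y_j-y_i).
  (1,2):dx=+7,dy=+7->C; (1,3):dx=+4,dy=+6->C; (1,4):dx=+5,dy=+9->C; (1,5):dx=+2,dy=+1->C
  (1,6):dx=+3,dy=+3->C; (2,3):dx=-3,dy=-1->C; (2,4):dx=-2,dy=+2->D; (2,5):dx=-5,dy=-6->C
  (2,6):dx=-4,dy=-4->C; (3,4):dx=+1,dy=+3->C; (3,5):dx=-2,dy=-5->C; (3,6):dx=-1,dy=-3->C
  (4,5):dx=-3,dy=-8->C; (4,6):dx=-2,dy=-6->C; (5,6):dx=+1,dy=+2->C
Step 2: C = 14, D = 1, total pairs = 15.
Step 3: tau = (C - D)/(n(n-1)/2) = (14 - 1)/15 = 0.866667.
Step 4: Exact two-sided p-value (enumerate n! = 720 permutations of y under H0): p = 0.016667.
Step 5: alpha = 0.1. reject H0.

tau_b = 0.8667 (C=14, D=1), p = 0.016667, reject H0.


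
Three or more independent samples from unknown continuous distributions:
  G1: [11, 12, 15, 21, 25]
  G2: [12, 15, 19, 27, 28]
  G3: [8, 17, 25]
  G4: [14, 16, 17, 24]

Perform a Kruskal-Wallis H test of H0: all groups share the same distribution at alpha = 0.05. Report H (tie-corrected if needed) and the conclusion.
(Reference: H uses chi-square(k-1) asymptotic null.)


Step 1: Combine all N = 17 observations and assign midranks.
sorted (value, group, rank): (8,G3,1), (11,G1,2), (12,G1,3.5), (12,G2,3.5), (14,G4,5), (15,G1,6.5), (15,G2,6.5), (16,G4,8), (17,G3,9.5), (17,G4,9.5), (19,G2,11), (21,G1,12), (24,G4,13), (25,G1,14.5), (25,G3,14.5), (27,G2,16), (28,G2,17)
Step 2: Sum ranks within each group.
R_1 = 38.5 (n_1 = 5)
R_2 = 54 (n_2 = 5)
R_3 = 25 (n_3 = 3)
R_4 = 35.5 (n_4 = 4)
Step 3: H = 12/(N(N+1)) * sum(R_i^2/n_i) - 3(N+1)
     = 12/(17*18) * (38.5^2/5 + 54^2/5 + 25^2/3 + 35.5^2/4) - 3*18
     = 0.039216 * 1403.05 - 54
     = 1.021405.
Step 4: Ties present; correction factor C = 1 - 24/(17^3 - 17) = 0.995098. Corrected H = 1.021405 / 0.995098 = 1.026437.
Step 5: Under H0, H ~ chi^2(3); p-value = 0.794855.
Step 6: alpha = 0.05. fail to reject H0.

H = 1.0264, df = 3, p = 0.794855, fail to reject H0.


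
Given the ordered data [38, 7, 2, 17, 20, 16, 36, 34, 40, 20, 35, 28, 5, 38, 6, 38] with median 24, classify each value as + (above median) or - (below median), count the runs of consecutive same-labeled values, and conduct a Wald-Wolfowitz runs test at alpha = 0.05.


Step 1: Compute median = 24; label A = above, B = below.
Labels in order: ABBBBBAAABAABABA  (n_A = 8, n_B = 8)
Step 2: Count runs R = 9.
Step 3: Under H0 (random ordering), E[R] = 2*n_A*n_B/(n_A+n_B) + 1 = 2*8*8/16 + 1 = 9.0000.
        Var[R] = 2*n_A*n_B*(2*n_A*n_B - n_A - n_B) / ((n_A+n_B)^2 * (n_A+n_B-1)) = 14336/3840 = 3.7333.
        SD[R] = 1.9322.
Step 4: R = E[R], so z = 0 with no continuity correction.
Step 5: Two-sided p-value via normal approximation = 2*(1 - Phi(|z|)) = 1.000000.
Step 6: alpha = 0.05. fail to reject H0.

R = 9, z = 0.0000, p = 1.000000, fail to reject H0.


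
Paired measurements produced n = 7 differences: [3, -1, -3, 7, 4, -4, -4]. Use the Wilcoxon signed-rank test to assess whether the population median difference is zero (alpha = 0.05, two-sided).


Step 1: Drop any zero differences (none here) and take |d_i|.
|d| = [3, 1, 3, 7, 4, 4, 4]
Step 2: Midrank |d_i| (ties get averaged ranks).
ranks: |3|->2.5, |1|->1, |3|->2.5, |7|->7, |4|->5, |4|->5, |4|->5
Step 3: Attach original signs; sum ranks with positive sign and with negative sign.
W+ = 2.5 + 7 + 5 = 14.5
W- = 1 + 2.5 + 5 + 5 = 13.5
(Check: W+ + W- = 28 should equal n(n+1)/2 = 28.)
Step 4: Test statistic W = min(W+, W-) = 13.5.
Step 5: Ties in |d|, so use the tie-corrected normal approximation.
        E[W] = n(n+1)/4 = 7*8/4 = 14.
        Tie groups: |d|=3 (t=2), |d|=4 (t=3); sum(t^3 - t) = 30.
        Var[W] = n(n+1)(2n+1)/24 - sum(t^3-t)/48 = 840/24 - 30/48 = 34.375.
        z = (W - E[W]) / sqrt(Var[W]) = (13.5 - 14) / 5.8630 = -0.0853.
        Two-sided p = 2*Phi(z) = 0.932039.
Step 6: alpha = 0.05. fail to reject H0.

W+ = 14.5, W- = 13.5, W = min = 13.5, p = 0.932039, fail to reject H0.


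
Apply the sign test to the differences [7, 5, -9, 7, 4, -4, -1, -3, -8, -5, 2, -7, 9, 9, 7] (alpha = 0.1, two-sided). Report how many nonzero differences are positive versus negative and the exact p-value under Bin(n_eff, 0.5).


Step 1: Discard zero differences. Original n = 15; n_eff = number of nonzero differences = 15.
Nonzero differences (with sign): +7, +5, -9, +7, +4, -4, -1, -3, -8, -5, +2, -7, +9, +9, +7
Step 2: Count signs: positive = 8, negative = 7.
Step 3: Under H0: P(positive) = 0.5, so the number of positives S ~ Bin(15, 0.5).
Step 4: Two-sided exact p-value = sum of Bin(15,0.5) probabilities at or below the observed probability = 1.000000.
Step 5: alpha = 0.1. fail to reject H0.

n_eff = 15, pos = 8, neg = 7, p = 1.000000, fail to reject H0.


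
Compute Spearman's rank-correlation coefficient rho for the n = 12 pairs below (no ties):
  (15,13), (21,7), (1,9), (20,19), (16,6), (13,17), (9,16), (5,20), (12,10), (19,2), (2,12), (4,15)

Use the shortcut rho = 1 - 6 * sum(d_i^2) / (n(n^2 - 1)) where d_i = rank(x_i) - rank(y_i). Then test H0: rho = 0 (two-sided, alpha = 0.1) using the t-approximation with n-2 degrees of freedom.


Step 1: Rank x and y separately (midranks; no ties here).
rank(x): 15->8, 21->12, 1->1, 20->11, 16->9, 13->7, 9->5, 5->4, 12->6, 19->10, 2->2, 4->3
rank(y): 13->7, 7->3, 9->4, 19->11, 6->2, 17->10, 16->9, 20->12, 10->5, 2->1, 12->6, 15->8
Step 2: d_i = R_x(i) - R_y(i); compute d_i^2.
  (8-7)^2=1, (12-3)^2=81, (1-4)^2=9, (11-11)^2=0, (9-2)^2=49, (7-10)^2=9, (5-9)^2=16, (4-12)^2=64, (6-5)^2=1, (10-1)^2=81, (2-6)^2=16, (3-8)^2=25
sum(d^2) = 352.
Step 3: rho = 1 - 6*352 / (12*(12^2 - 1)) = 1 - 2112/1716 = -0.230769.
Step 4: Under H0, t = rho * sqrt((n-2)/(1-rho^2)) = -0.7500 ~ t(10).
Step 5: Two-sided p-value from the t-distribution with 10 df = 0.470532.
Step 6: alpha = 0.1. fail to reject H0.

rho = -0.2308, p = 0.470532, fail to reject H0 at alpha = 0.1.


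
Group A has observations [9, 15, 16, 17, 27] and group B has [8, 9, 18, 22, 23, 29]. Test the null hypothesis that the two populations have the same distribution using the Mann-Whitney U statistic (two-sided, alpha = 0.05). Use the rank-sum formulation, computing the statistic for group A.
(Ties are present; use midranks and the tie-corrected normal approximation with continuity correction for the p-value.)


Step 1: Combine and sort all 11 observations; assign midranks.
sorted (value, group): (8,Y), (9,X), (9,Y), (15,X), (16,X), (17,X), (18,Y), (22,Y), (23,Y), (27,X), (29,Y)
ranks: 8->1, 9->2.5, 9->2.5, 15->4, 16->5, 17->6, 18->7, 22->8, 23->9, 27->10, 29->11
Step 2: Rank sum for X: R1 = 2.5 + 4 + 5 + 6 + 10 = 27.5.
Step 3: U_X = R1 - n1(n1+1)/2 = 27.5 - 5*6/2 = 27.5 - 15 = 12.5.
       U_Y = n1*n2 - U_X = 30 - 12.5 = 17.5.
Step 4: Ties are present, so use the tie-corrected normal approximation (with continuity correction) for the p-value.
Step 5: p-value = 0.714379; compare to alpha = 0.05. fail to reject H0.

U_X = 12.5, p = 0.714379, fail to reject H0 at alpha = 0.05.


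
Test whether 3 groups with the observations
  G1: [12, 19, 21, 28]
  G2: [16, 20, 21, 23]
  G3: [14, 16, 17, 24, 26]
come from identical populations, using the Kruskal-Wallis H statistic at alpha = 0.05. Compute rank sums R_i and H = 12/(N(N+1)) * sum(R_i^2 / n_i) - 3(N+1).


Step 1: Combine all N = 13 observations and assign midranks.
sorted (value, group, rank): (12,G1,1), (14,G3,2), (16,G2,3.5), (16,G3,3.5), (17,G3,5), (19,G1,6), (20,G2,7), (21,G1,8.5), (21,G2,8.5), (23,G2,10), (24,G3,11), (26,G3,12), (28,G1,13)
Step 2: Sum ranks within each group.
R_1 = 28.5 (n_1 = 4)
R_2 = 29 (n_2 = 4)
R_3 = 33.5 (n_3 = 5)
Step 3: H = 12/(N(N+1)) * sum(R_i^2/n_i) - 3(N+1)
     = 12/(13*14) * (28.5^2/4 + 29^2/4 + 33.5^2/5) - 3*14
     = 0.065934 * 637.763 - 42
     = 0.050275.
Step 4: Ties present; correction factor C = 1 - 12/(13^3 - 13) = 0.994505. Corrected H = 0.050275 / 0.994505 = 0.050552.
Step 5: Under H0, H ~ chi^2(2); p-value = 0.975041.
Step 6: alpha = 0.05. fail to reject H0.

H = 0.0506, df = 2, p = 0.975041, fail to reject H0.


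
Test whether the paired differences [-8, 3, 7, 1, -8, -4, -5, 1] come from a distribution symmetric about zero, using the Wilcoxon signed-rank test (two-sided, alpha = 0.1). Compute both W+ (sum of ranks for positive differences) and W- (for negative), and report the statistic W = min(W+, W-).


Step 1: Drop any zero differences (none here) and take |d_i|.
|d| = [8, 3, 7, 1, 8, 4, 5, 1]
Step 2: Midrank |d_i| (ties get averaged ranks).
ranks: |8|->7.5, |3|->3, |7|->6, |1|->1.5, |8|->7.5, |4|->4, |5|->5, |1|->1.5
Step 3: Attach original signs; sum ranks with positive sign and with negative sign.
W+ = 3 + 6 + 1.5 + 1.5 = 12
W- = 7.5 + 7.5 + 4 + 5 = 24
(Check: W+ + W- = 36 should equal n(n+1)/2 = 36.)
Step 4: Test statistic W = min(W+, W-) = 12.
Step 5: Ties in |d|, so use the tie-corrected normal approximation.
        E[W] = n(n+1)/4 = 8*9/4 = 18.
        Tie groups: |d|=1 (t=2), |d|=8 (t=2); sum(t^3 - t) = 12.
        Var[W] = n(n+1)(2n+1)/24 - sum(t^3-t)/48 = 1224/24 - 12/48 = 50.75.
        z = (W - E[W]) / sqrt(Var[W]) = (12 - 18) / 7.1239 = -0.8422.
        Two-sided p = 2*Phi(z) = 0.399656.
Step 6: alpha = 0.1. fail to reject H0.

W+ = 12, W- = 24, W = min = 12, p = 0.399656, fail to reject H0.


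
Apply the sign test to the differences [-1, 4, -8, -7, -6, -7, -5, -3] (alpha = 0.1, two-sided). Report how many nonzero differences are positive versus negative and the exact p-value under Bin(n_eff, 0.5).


Step 1: Discard zero differences. Original n = 8; n_eff = number of nonzero differences = 8.
Nonzero differences (with sign): -1, +4, -8, -7, -6, -7, -5, -3
Step 2: Count signs: positive = 1, negative = 7.
Step 3: Under H0: P(positive) = 0.5, so the number of positives S ~ Bin(8, 0.5).
Step 4: Two-sided exact p-value = sum of Bin(8,0.5) probabilities at or below the observed probability = 0.070312.
Step 5: alpha = 0.1. reject H0.

n_eff = 8, pos = 1, neg = 7, p = 0.070312, reject H0.


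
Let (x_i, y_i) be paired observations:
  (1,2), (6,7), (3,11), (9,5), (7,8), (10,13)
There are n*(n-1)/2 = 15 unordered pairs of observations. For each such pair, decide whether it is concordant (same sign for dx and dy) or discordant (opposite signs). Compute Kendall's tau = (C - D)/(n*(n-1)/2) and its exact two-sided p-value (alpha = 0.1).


Step 1: Enumerate the 15 unordered pairs (i,j) with i<j and classify each by sign(x_j-x_i) * sign(y_j-y_i).
  (1,2):dx=+5,dy=+5->C; (1,3):dx=+2,dy=+9->C; (1,4):dx=+8,dy=+3->C; (1,5):dx=+6,dy=+6->C
  (1,6):dx=+9,dy=+11->C; (2,3):dx=-3,dy=+4->D; (2,4):dx=+3,dy=-2->D; (2,5):dx=+1,dy=+1->C
  (2,6):dx=+4,dy=+6->C; (3,4):dx=+6,dy=-6->D; (3,5):dx=+4,dy=-3->D; (3,6):dx=+7,dy=+2->C
  (4,5):dx=-2,dy=+3->D; (4,6):dx=+1,dy=+8->C; (5,6):dx=+3,dy=+5->C
Step 2: C = 10, D = 5, total pairs = 15.
Step 3: tau = (C - D)/(n(n-1)/2) = (10 - 5)/15 = 0.333333.
Step 4: Exact two-sided p-value (enumerate n! = 720 permutations of y under H0): p = 0.469444.
Step 5: alpha = 0.1. fail to reject H0.

tau_b = 0.3333 (C=10, D=5), p = 0.469444, fail to reject H0.


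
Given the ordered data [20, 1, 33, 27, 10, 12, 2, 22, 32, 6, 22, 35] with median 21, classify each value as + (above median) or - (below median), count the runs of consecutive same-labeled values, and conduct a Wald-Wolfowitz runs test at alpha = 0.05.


Step 1: Compute median = 21; label A = above, B = below.
Labels in order: BBAABBBAABAA  (n_A = 6, n_B = 6)
Step 2: Count runs R = 6.
Step 3: Under H0 (random ordering), E[R] = 2*n_A*n_B/(n_A+n_B) + 1 = 2*6*6/12 + 1 = 7.0000.
        Var[R] = 2*n_A*n_B*(2*n_A*n_B - n_A - n_B) / ((n_A+n_B)^2 * (n_A+n_B-1)) = 4320/1584 = 2.7273.
        SD[R] = 1.6514.
Step 4: Continuity-corrected z = (R + 0.5 - E[R]) / SD[R] = (6 + 0.5 - 7.0000) / 1.6514 = -0.3028.
Step 5: Two-sided p-value via normal approximation = 2*(1 - Phi(|z|)) = 0.762069.
Step 6: alpha = 0.05. fail to reject H0.

R = 6, z = -0.3028, p = 0.762069, fail to reject H0.


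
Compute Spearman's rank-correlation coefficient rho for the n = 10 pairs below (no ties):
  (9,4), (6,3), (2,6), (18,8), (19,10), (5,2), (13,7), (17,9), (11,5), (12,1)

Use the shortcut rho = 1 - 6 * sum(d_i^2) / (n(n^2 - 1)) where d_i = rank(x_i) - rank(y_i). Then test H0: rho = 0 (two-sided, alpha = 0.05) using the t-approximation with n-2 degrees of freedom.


Step 1: Rank x and y separately (midranks; no ties here).
rank(x): 9->4, 6->3, 2->1, 18->9, 19->10, 5->2, 13->7, 17->8, 11->5, 12->6
rank(y): 4->4, 3->3, 6->6, 8->8, 10->10, 2->2, 7->7, 9->9, 5->5, 1->1
Step 2: d_i = R_x(i) - R_y(i); compute d_i^2.
  (4-4)^2=0, (3-3)^2=0, (1-6)^2=25, (9-8)^2=1, (10-10)^2=0, (2-2)^2=0, (7-7)^2=0, (8-9)^2=1, (5-5)^2=0, (6-1)^2=25
sum(d^2) = 52.
Step 3: rho = 1 - 6*52 / (10*(10^2 - 1)) = 1 - 312/990 = 0.684848.
Step 4: Under H0, t = rho * sqrt((n-2)/(1-rho^2)) = 2.6583 ~ t(8).
Step 5: Two-sided p-value from the t-distribution with 8 df = 0.028883.
Step 6: alpha = 0.05. reject H0.

rho = 0.6848, p = 0.028883, reject H0 at alpha = 0.05.


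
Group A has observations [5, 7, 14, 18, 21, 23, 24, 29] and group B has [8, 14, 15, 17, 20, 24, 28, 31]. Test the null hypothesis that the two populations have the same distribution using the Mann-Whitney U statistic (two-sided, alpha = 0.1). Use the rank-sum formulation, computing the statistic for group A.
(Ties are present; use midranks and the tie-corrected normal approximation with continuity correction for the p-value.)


Step 1: Combine and sort all 16 observations; assign midranks.
sorted (value, group): (5,X), (7,X), (8,Y), (14,X), (14,Y), (15,Y), (17,Y), (18,X), (20,Y), (21,X), (23,X), (24,X), (24,Y), (28,Y), (29,X), (31,Y)
ranks: 5->1, 7->2, 8->3, 14->4.5, 14->4.5, 15->6, 17->7, 18->8, 20->9, 21->10, 23->11, 24->12.5, 24->12.5, 28->14, 29->15, 31->16
Step 2: Rank sum for X: R1 = 1 + 2 + 4.5 + 8 + 10 + 11 + 12.5 + 15 = 64.
Step 3: U_X = R1 - n1(n1+1)/2 = 64 - 8*9/2 = 64 - 36 = 28.
       U_Y = n1*n2 - U_X = 64 - 28 = 36.
Step 4: Ties are present, so use the tie-corrected normal approximation (with continuity correction) for the p-value.
Step 5: p-value = 0.712787; compare to alpha = 0.1. fail to reject H0.

U_X = 28, p = 0.712787, fail to reject H0 at alpha = 0.1.


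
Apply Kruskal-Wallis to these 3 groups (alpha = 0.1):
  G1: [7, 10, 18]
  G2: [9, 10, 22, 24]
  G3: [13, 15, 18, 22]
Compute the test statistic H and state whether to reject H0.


Step 1: Combine all N = 11 observations and assign midranks.
sorted (value, group, rank): (7,G1,1), (9,G2,2), (10,G1,3.5), (10,G2,3.5), (13,G3,5), (15,G3,6), (18,G1,7.5), (18,G3,7.5), (22,G2,9.5), (22,G3,9.5), (24,G2,11)
Step 2: Sum ranks within each group.
R_1 = 12 (n_1 = 3)
R_2 = 26 (n_2 = 4)
R_3 = 28 (n_3 = 4)
Step 3: H = 12/(N(N+1)) * sum(R_i^2/n_i) - 3(N+1)
     = 12/(11*12) * (12^2/3 + 26^2/4 + 28^2/4) - 3*12
     = 0.090909 * 413 - 36
     = 1.545455.
Step 4: Ties present; correction factor C = 1 - 18/(11^3 - 11) = 0.986364. Corrected H = 1.545455 / 0.986364 = 1.566820.
Step 5: Under H0, H ~ chi^2(2); p-value = 0.456845.
Step 6: alpha = 0.1. fail to reject H0.

H = 1.5668, df = 2, p = 0.456845, fail to reject H0.


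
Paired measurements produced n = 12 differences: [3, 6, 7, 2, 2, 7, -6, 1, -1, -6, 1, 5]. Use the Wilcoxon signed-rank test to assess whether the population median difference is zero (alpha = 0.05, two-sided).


Step 1: Drop any zero differences (none here) and take |d_i|.
|d| = [3, 6, 7, 2, 2, 7, 6, 1, 1, 6, 1, 5]
Step 2: Midrank |d_i| (ties get averaged ranks).
ranks: |3|->6, |6|->9, |7|->11.5, |2|->4.5, |2|->4.5, |7|->11.5, |6|->9, |1|->2, |1|->2, |6|->9, |1|->2, |5|->7
Step 3: Attach original signs; sum ranks with positive sign and with negative sign.
W+ = 6 + 9 + 11.5 + 4.5 + 4.5 + 11.5 + 2 + 2 + 7 = 58
W- = 9 + 2 + 9 = 20
(Check: W+ + W- = 78 should equal n(n+1)/2 = 78.)
Step 4: Test statistic W = min(W+, W-) = 20.
Step 5: Ties in |d|, so use the tie-corrected normal approximation.
        E[W] = n(n+1)/4 = 12*13/4 = 39.
        Tie groups: |d|=1 (t=3), |d|=2 (t=2), |d|=6 (t=3), |d|=7 (t=2); sum(t^3 - t) = 60.
        Var[W] = n(n+1)(2n+1)/24 - sum(t^3-t)/48 = 3900/24 - 60/48 = 161.25.
        z = (W - E[W]) / sqrt(Var[W]) = (20 - 39) / 12.6984 = -1.4962.
        Two-sided p = 2*Phi(z) = 0.134589.
Step 6: alpha = 0.05. fail to reject H0.

W+ = 58, W- = 20, W = min = 20, p = 0.134589, fail to reject H0.


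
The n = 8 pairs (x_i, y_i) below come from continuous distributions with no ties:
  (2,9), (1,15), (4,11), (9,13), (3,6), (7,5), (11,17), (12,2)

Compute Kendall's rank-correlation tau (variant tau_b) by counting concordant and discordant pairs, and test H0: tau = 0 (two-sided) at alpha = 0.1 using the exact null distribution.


Step 1: Enumerate the 28 unordered pairs (i,j) with i<j and classify each by sign(x_j-x_i) * sign(y_j-y_i).
  (1,2):dx=-1,dy=+6->D; (1,3):dx=+2,dy=+2->C; (1,4):dx=+7,dy=+4->C; (1,5):dx=+1,dy=-3->D
  (1,6):dx=+5,dy=-4->D; (1,7):dx=+9,dy=+8->C; (1,8):dx=+10,dy=-7->D; (2,3):dx=+3,dy=-4->D
  (2,4):dx=+8,dy=-2->D; (2,5):dx=+2,dy=-9->D; (2,6):dx=+6,dy=-10->D; (2,7):dx=+10,dy=+2->C
  (2,8):dx=+11,dy=-13->D; (3,4):dx=+5,dy=+2->C; (3,5):dx=-1,dy=-5->C; (3,6):dx=+3,dy=-6->D
  (3,7):dx=+7,dy=+6->C; (3,8):dx=+8,dy=-9->D; (4,5):dx=-6,dy=-7->C; (4,6):dx=-2,dy=-8->C
  (4,7):dx=+2,dy=+4->C; (4,8):dx=+3,dy=-11->D; (5,6):dx=+4,dy=-1->D; (5,7):dx=+8,dy=+11->C
  (5,8):dx=+9,dy=-4->D; (6,7):dx=+4,dy=+12->C; (6,8):dx=+5,dy=-3->D; (7,8):dx=+1,dy=-15->D
Step 2: C = 12, D = 16, total pairs = 28.
Step 3: tau = (C - D)/(n(n-1)/2) = (12 - 16)/28 = -0.142857.
Step 4: Exact two-sided p-value (enumerate n! = 40320 permutations of y under H0): p = 0.719544.
Step 5: alpha = 0.1. fail to reject H0.

tau_b = -0.1429 (C=12, D=16), p = 0.719544, fail to reject H0.


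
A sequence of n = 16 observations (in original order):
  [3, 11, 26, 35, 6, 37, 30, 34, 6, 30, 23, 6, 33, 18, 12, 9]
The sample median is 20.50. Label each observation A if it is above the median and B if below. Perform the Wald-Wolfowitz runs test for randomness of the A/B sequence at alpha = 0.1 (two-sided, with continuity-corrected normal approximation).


Step 1: Compute median = 20.50; label A = above, B = below.
Labels in order: BBAABAAABAABABBB  (n_A = 8, n_B = 8)
Step 2: Count runs R = 9.
Step 3: Under H0 (random ordering), E[R] = 2*n_A*n_B/(n_A+n_B) + 1 = 2*8*8/16 + 1 = 9.0000.
        Var[R] = 2*n_A*n_B*(2*n_A*n_B - n_A - n_B) / ((n_A+n_B)^2 * (n_A+n_B-1)) = 14336/3840 = 3.7333.
        SD[R] = 1.9322.
Step 4: R = E[R], so z = 0 with no continuity correction.
Step 5: Two-sided p-value via normal approximation = 2*(1 - Phi(|z|)) = 1.000000.
Step 6: alpha = 0.1. fail to reject H0.

R = 9, z = 0.0000, p = 1.000000, fail to reject H0.


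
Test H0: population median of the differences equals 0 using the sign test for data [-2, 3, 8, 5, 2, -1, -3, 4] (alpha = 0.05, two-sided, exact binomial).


Step 1: Discard zero differences. Original n = 8; n_eff = number of nonzero differences = 8.
Nonzero differences (with sign): -2, +3, +8, +5, +2, -1, -3, +4
Step 2: Count signs: positive = 5, negative = 3.
Step 3: Under H0: P(positive) = 0.5, so the number of positives S ~ Bin(8, 0.5).
Step 4: Two-sided exact p-value = sum of Bin(8,0.5) probabilities at or below the observed probability = 0.726562.
Step 5: alpha = 0.05. fail to reject H0.

n_eff = 8, pos = 5, neg = 3, p = 0.726562, fail to reject H0.


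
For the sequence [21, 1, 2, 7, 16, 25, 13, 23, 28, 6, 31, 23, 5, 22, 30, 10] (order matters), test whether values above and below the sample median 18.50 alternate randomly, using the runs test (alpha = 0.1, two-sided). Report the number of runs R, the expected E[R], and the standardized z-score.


Step 1: Compute median = 18.50; label A = above, B = below.
Labels in order: ABBBBABAABAABAAB  (n_A = 8, n_B = 8)
Step 2: Count runs R = 10.
Step 3: Under H0 (random ordering), E[R] = 2*n_A*n_B/(n_A+n_B) + 1 = 2*8*8/16 + 1 = 9.0000.
        Var[R] = 2*n_A*n_B*(2*n_A*n_B - n_A - n_B) / ((n_A+n_B)^2 * (n_A+n_B-1)) = 14336/3840 = 3.7333.
        SD[R] = 1.9322.
Step 4: Continuity-corrected z = (R - 0.5 - E[R]) / SD[R] = (10 - 0.5 - 9.0000) / 1.9322 = 0.2588.
Step 5: Two-sided p-value via normal approximation = 2*(1 - Phi(|z|)) = 0.795809.
Step 6: alpha = 0.1. fail to reject H0.

R = 10, z = 0.2588, p = 0.795809, fail to reject H0.


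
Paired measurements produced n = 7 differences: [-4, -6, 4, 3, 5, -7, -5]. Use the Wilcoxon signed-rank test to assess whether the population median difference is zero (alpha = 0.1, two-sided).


Step 1: Drop any zero differences (none here) and take |d_i|.
|d| = [4, 6, 4, 3, 5, 7, 5]
Step 2: Midrank |d_i| (ties get averaged ranks).
ranks: |4|->2.5, |6|->6, |4|->2.5, |3|->1, |5|->4.5, |7|->7, |5|->4.5
Step 3: Attach original signs; sum ranks with positive sign and with negative sign.
W+ = 2.5 + 1 + 4.5 = 8
W- = 2.5 + 6 + 7 + 4.5 = 20
(Check: W+ + W- = 28 should equal n(n+1)/2 = 28.)
Step 4: Test statistic W = min(W+, W-) = 8.
Step 5: Ties in |d|, so use the tie-corrected normal approximation.
        E[W] = n(n+1)/4 = 7*8/4 = 14.
        Tie groups: |d|=4 (t=2), |d|=5 (t=2); sum(t^3 - t) = 12.
        Var[W] = n(n+1)(2n+1)/24 - sum(t^3-t)/48 = 840/24 - 12/48 = 34.75.
        z = (W - E[W]) / sqrt(Var[W]) = (8 - 14) / 5.8949 = -1.0178.
        Two-sided p = 2*Phi(z) = 0.308760.
Step 6: alpha = 0.1. fail to reject H0.

W+ = 8, W- = 20, W = min = 8, p = 0.308760, fail to reject H0.


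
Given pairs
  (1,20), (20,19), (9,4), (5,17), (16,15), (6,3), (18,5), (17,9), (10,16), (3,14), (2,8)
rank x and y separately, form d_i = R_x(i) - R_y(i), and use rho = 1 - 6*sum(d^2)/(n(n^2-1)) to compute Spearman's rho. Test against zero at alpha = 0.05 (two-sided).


Step 1: Rank x and y separately (midranks; no ties here).
rank(x): 1->1, 20->11, 9->6, 5->4, 16->8, 6->5, 18->10, 17->9, 10->7, 3->3, 2->2
rank(y): 20->11, 19->10, 4->2, 17->9, 15->7, 3->1, 5->3, 9->5, 16->8, 14->6, 8->4
Step 2: d_i = R_x(i) - R_y(i); compute d_i^2.
  (1-11)^2=100, (11-10)^2=1, (6-2)^2=16, (4-9)^2=25, (8-7)^2=1, (5-1)^2=16, (10-3)^2=49, (9-5)^2=16, (7-8)^2=1, (3-6)^2=9, (2-4)^2=4
sum(d^2) = 238.
Step 3: rho = 1 - 6*238 / (11*(11^2 - 1)) = 1 - 1428/1320 = -0.081818.
Step 4: Under H0, t = rho * sqrt((n-2)/(1-rho^2)) = -0.2463 ~ t(9).
Step 5: Two-sided p-value from the t-distribution with 9 df = 0.810990.
Step 6: alpha = 0.05. fail to reject H0.

rho = -0.0818, p = 0.810990, fail to reject H0 at alpha = 0.05.


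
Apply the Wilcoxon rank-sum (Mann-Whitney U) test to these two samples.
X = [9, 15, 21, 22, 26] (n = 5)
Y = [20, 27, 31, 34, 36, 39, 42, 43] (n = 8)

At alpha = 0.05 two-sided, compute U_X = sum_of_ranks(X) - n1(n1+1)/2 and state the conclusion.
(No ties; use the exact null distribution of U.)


Step 1: Combine and sort all 13 observations; assign midranks.
sorted (value, group): (9,X), (15,X), (20,Y), (21,X), (22,X), (26,X), (27,Y), (31,Y), (34,Y), (36,Y), (39,Y), (42,Y), (43,Y)
ranks: 9->1, 15->2, 20->3, 21->4, 22->5, 26->6, 27->7, 31->8, 34->9, 36->10, 39->11, 42->12, 43->13
Step 2: Rank sum for X: R1 = 1 + 2 + 4 + 5 + 6 = 18.
Step 3: U_X = R1 - n1(n1+1)/2 = 18 - 5*6/2 = 18 - 15 = 3.
       U_Y = n1*n2 - U_X = 40 - 3 = 37.
Step 4: No ties, so the exact null distribution of U (based on enumerating the C(13,5) = 1287 equally likely rank assignments) gives the two-sided p-value.
Step 5: p-value = 0.010878; compare to alpha = 0.05. reject H0.

U_X = 3, p = 0.010878, reject H0 at alpha = 0.05.


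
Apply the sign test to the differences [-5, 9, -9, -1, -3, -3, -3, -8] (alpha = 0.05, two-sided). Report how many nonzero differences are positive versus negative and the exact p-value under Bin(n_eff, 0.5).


Step 1: Discard zero differences. Original n = 8; n_eff = number of nonzero differences = 8.
Nonzero differences (with sign): -5, +9, -9, -1, -3, -3, -3, -8
Step 2: Count signs: positive = 1, negative = 7.
Step 3: Under H0: P(positive) = 0.5, so the number of positives S ~ Bin(8, 0.5).
Step 4: Two-sided exact p-value = sum of Bin(8,0.5) probabilities at or below the observed probability = 0.070312.
Step 5: alpha = 0.05. fail to reject H0.

n_eff = 8, pos = 1, neg = 7, p = 0.070312, fail to reject H0.


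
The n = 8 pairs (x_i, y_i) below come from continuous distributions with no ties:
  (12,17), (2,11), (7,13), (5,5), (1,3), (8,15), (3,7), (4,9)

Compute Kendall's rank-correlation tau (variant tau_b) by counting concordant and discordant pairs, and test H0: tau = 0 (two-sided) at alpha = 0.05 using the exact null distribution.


Step 1: Enumerate the 28 unordered pairs (i,j) with i<j and classify each by sign(x_j-x_i) * sign(y_j-y_i).
  (1,2):dx=-10,dy=-6->C; (1,3):dx=-5,dy=-4->C; (1,4):dx=-7,dy=-12->C; (1,5):dx=-11,dy=-14->C
  (1,6):dx=-4,dy=-2->C; (1,7):dx=-9,dy=-10->C; (1,8):dx=-8,dy=-8->C; (2,3):dx=+5,dy=+2->C
  (2,4):dx=+3,dy=-6->D; (2,5):dx=-1,dy=-8->C; (2,6):dx=+6,dy=+4->C; (2,7):dx=+1,dy=-4->D
  (2,8):dx=+2,dy=-2->D; (3,4):dx=-2,dy=-8->C; (3,5):dx=-6,dy=-10->C; (3,6):dx=+1,dy=+2->C
  (3,7):dx=-4,dy=-6->C; (3,8):dx=-3,dy=-4->C; (4,5):dx=-4,dy=-2->C; (4,6):dx=+3,dy=+10->C
  (4,7):dx=-2,dy=+2->D; (4,8):dx=-1,dy=+4->D; (5,6):dx=+7,dy=+12->C; (5,7):dx=+2,dy=+4->C
  (5,8):dx=+3,dy=+6->C; (6,7):dx=-5,dy=-8->C; (6,8):dx=-4,dy=-6->C; (7,8):dx=+1,dy=+2->C
Step 2: C = 23, D = 5, total pairs = 28.
Step 3: tau = (C - D)/(n(n-1)/2) = (23 - 5)/28 = 0.642857.
Step 4: Exact two-sided p-value (enumerate n! = 40320 permutations of y under H0): p = 0.031151.
Step 5: alpha = 0.05. reject H0.

tau_b = 0.6429 (C=23, D=5), p = 0.031151, reject H0.


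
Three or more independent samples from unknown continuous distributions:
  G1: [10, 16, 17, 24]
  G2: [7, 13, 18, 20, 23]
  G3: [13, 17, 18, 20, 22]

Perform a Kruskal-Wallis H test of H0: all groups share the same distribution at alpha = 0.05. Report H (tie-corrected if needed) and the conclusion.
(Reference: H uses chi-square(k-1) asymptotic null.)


Step 1: Combine all N = 14 observations and assign midranks.
sorted (value, group, rank): (7,G2,1), (10,G1,2), (13,G2,3.5), (13,G3,3.5), (16,G1,5), (17,G1,6.5), (17,G3,6.5), (18,G2,8.5), (18,G3,8.5), (20,G2,10.5), (20,G3,10.5), (22,G3,12), (23,G2,13), (24,G1,14)
Step 2: Sum ranks within each group.
R_1 = 27.5 (n_1 = 4)
R_2 = 36.5 (n_2 = 5)
R_3 = 41 (n_3 = 5)
Step 3: H = 12/(N(N+1)) * sum(R_i^2/n_i) - 3(N+1)
     = 12/(14*15) * (27.5^2/4 + 36.5^2/5 + 41^2/5) - 3*15
     = 0.057143 * 791.712 - 45
     = 0.240714.
Step 4: Ties present; correction factor C = 1 - 24/(14^3 - 14) = 0.991209. Corrected H = 0.240714 / 0.991209 = 0.242849.
Step 5: Under H0, H ~ chi^2(2); p-value = 0.885658.
Step 6: alpha = 0.05. fail to reject H0.

H = 0.2428, df = 2, p = 0.885658, fail to reject H0.


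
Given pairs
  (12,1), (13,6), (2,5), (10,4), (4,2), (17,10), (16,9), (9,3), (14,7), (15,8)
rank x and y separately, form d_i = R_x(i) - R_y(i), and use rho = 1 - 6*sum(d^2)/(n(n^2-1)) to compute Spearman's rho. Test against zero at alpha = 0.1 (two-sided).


Step 1: Rank x and y separately (midranks; no ties here).
rank(x): 12->5, 13->6, 2->1, 10->4, 4->2, 17->10, 16->9, 9->3, 14->7, 15->8
rank(y): 1->1, 6->6, 5->5, 4->4, 2->2, 10->10, 9->9, 3->3, 7->7, 8->8
Step 2: d_i = R_x(i) - R_y(i); compute d_i^2.
  (5-1)^2=16, (6-6)^2=0, (1-5)^2=16, (4-4)^2=0, (2-2)^2=0, (10-10)^2=0, (9-9)^2=0, (3-3)^2=0, (7-7)^2=0, (8-8)^2=0
sum(d^2) = 32.
Step 3: rho = 1 - 6*32 / (10*(10^2 - 1)) = 1 - 192/990 = 0.806061.
Step 4: Under H0, t = rho * sqrt((n-2)/(1-rho^2)) = 3.8522 ~ t(8).
Step 5: Two-sided p-value from the t-distribution with 8 df = 0.004862.
Step 6: alpha = 0.1. reject H0.

rho = 0.8061, p = 0.004862, reject H0 at alpha = 0.1.


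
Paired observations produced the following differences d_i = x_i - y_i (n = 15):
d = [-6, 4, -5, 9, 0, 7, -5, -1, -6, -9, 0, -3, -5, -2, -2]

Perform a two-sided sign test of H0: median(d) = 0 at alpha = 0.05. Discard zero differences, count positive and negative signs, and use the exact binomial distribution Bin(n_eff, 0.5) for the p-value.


Step 1: Discard zero differences. Original n = 15; n_eff = number of nonzero differences = 13.
Nonzero differences (with sign): -6, +4, -5, +9, +7, -5, -1, -6, -9, -3, -5, -2, -2
Step 2: Count signs: positive = 3, negative = 10.
Step 3: Under H0: P(positive) = 0.5, so the number of positives S ~ Bin(13, 0.5).
Step 4: Two-sided exact p-value = sum of Bin(13,0.5) probabilities at or below the observed probability = 0.092285.
Step 5: alpha = 0.05. fail to reject H0.

n_eff = 13, pos = 3, neg = 10, p = 0.092285, fail to reject H0.


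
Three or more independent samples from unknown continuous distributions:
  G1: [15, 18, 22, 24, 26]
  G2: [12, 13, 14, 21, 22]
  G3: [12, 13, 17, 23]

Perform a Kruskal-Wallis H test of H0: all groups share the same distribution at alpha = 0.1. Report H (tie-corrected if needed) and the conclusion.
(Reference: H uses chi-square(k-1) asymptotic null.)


Step 1: Combine all N = 14 observations and assign midranks.
sorted (value, group, rank): (12,G2,1.5), (12,G3,1.5), (13,G2,3.5), (13,G3,3.5), (14,G2,5), (15,G1,6), (17,G3,7), (18,G1,8), (21,G2,9), (22,G1,10.5), (22,G2,10.5), (23,G3,12), (24,G1,13), (26,G1,14)
Step 2: Sum ranks within each group.
R_1 = 51.5 (n_1 = 5)
R_2 = 29.5 (n_2 = 5)
R_3 = 24 (n_3 = 4)
Step 3: H = 12/(N(N+1)) * sum(R_i^2/n_i) - 3(N+1)
     = 12/(14*15) * (51.5^2/5 + 29.5^2/5 + 24^2/4) - 3*15
     = 0.057143 * 848.5 - 45
     = 3.485714.
Step 4: Ties present; correction factor C = 1 - 18/(14^3 - 14) = 0.993407. Corrected H = 3.485714 / 0.993407 = 3.508850.
Step 5: Under H0, H ~ chi^2(2); p-value = 0.173007.
Step 6: alpha = 0.1. fail to reject H0.

H = 3.5088, df = 2, p = 0.173007, fail to reject H0.


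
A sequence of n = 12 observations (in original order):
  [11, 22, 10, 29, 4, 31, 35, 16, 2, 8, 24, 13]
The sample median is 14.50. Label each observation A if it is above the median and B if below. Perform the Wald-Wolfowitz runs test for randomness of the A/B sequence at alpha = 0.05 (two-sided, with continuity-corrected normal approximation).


Step 1: Compute median = 14.50; label A = above, B = below.
Labels in order: BABABAAABBAB  (n_A = 6, n_B = 6)
Step 2: Count runs R = 9.
Step 3: Under H0 (random ordering), E[R] = 2*n_A*n_B/(n_A+n_B) + 1 = 2*6*6/12 + 1 = 7.0000.
        Var[R] = 2*n_A*n_B*(2*n_A*n_B - n_A - n_B) / ((n_A+n_B)^2 * (n_A+n_B-1)) = 4320/1584 = 2.7273.
        SD[R] = 1.6514.
Step 4: Continuity-corrected z = (R - 0.5 - E[R]) / SD[R] = (9 - 0.5 - 7.0000) / 1.6514 = 0.9083.
Step 5: Two-sided p-value via normal approximation = 2*(1 - Phi(|z|)) = 0.363722.
Step 6: alpha = 0.05. fail to reject H0.

R = 9, z = 0.9083, p = 0.363722, fail to reject H0.


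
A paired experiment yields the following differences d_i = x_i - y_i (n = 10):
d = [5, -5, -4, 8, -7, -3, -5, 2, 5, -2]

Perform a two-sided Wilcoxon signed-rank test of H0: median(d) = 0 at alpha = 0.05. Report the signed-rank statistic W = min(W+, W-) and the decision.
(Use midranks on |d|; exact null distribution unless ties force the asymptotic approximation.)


Step 1: Drop any zero differences (none here) and take |d_i|.
|d| = [5, 5, 4, 8, 7, 3, 5, 2, 5, 2]
Step 2: Midrank |d_i| (ties get averaged ranks).
ranks: |5|->6.5, |5|->6.5, |4|->4, |8|->10, |7|->9, |3|->3, |5|->6.5, |2|->1.5, |5|->6.5, |2|->1.5
Step 3: Attach original signs; sum ranks with positive sign and with negative sign.
W+ = 6.5 + 10 + 1.5 + 6.5 = 24.5
W- = 6.5 + 4 + 9 + 3 + 6.5 + 1.5 = 30.5
(Check: W+ + W- = 55 should equal n(n+1)/2 = 55.)
Step 4: Test statistic W = min(W+, W-) = 24.5.
Step 5: Ties in |d|, so use the tie-corrected normal approximation.
        E[W] = n(n+1)/4 = 10*11/4 = 27.5.
        Tie groups: |d|=2 (t=2), |d|=5 (t=4); sum(t^3 - t) = 66.
        Var[W] = n(n+1)(2n+1)/24 - sum(t^3-t)/48 = 2310/24 - 66/48 = 94.875.
        z = (W - E[W]) / sqrt(Var[W]) = (24.5 - 27.5) / 9.7404 = -0.3080.
        Two-sided p = 2*Phi(z) = 0.758085.
Step 6: alpha = 0.05. fail to reject H0.

W+ = 24.5, W- = 30.5, W = min = 24.5, p = 0.758085, fail to reject H0.


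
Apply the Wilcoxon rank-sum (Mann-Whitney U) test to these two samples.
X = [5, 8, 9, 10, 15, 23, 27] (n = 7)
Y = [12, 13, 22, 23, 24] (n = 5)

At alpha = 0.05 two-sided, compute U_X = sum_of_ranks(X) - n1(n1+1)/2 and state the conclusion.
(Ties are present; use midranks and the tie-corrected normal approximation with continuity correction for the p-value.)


Step 1: Combine and sort all 12 observations; assign midranks.
sorted (value, group): (5,X), (8,X), (9,X), (10,X), (12,Y), (13,Y), (15,X), (22,Y), (23,X), (23,Y), (24,Y), (27,X)
ranks: 5->1, 8->2, 9->3, 10->4, 12->5, 13->6, 15->7, 22->8, 23->9.5, 23->9.5, 24->11, 27->12
Step 2: Rank sum for X: R1 = 1 + 2 + 3 + 4 + 7 + 9.5 + 12 = 38.5.
Step 3: U_X = R1 - n1(n1+1)/2 = 38.5 - 7*8/2 = 38.5 - 28 = 10.5.
       U_Y = n1*n2 - U_X = 35 - 10.5 = 24.5.
Step 4: Ties are present, so use the tie-corrected normal approximation (with continuity correction) for the p-value.
Step 5: p-value = 0.290307; compare to alpha = 0.05. fail to reject H0.

U_X = 10.5, p = 0.290307, fail to reject H0 at alpha = 0.05.


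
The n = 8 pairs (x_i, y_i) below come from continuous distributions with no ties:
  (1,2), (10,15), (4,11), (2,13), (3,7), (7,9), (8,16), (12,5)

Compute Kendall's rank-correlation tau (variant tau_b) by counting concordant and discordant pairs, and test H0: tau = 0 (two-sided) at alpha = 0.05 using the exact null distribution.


Step 1: Enumerate the 28 unordered pairs (i,j) with i<j and classify each by sign(x_j-x_i) * sign(y_j-y_i).
  (1,2):dx=+9,dy=+13->C; (1,3):dx=+3,dy=+9->C; (1,4):dx=+1,dy=+11->C; (1,5):dx=+2,dy=+5->C
  (1,6):dx=+6,dy=+7->C; (1,7):dx=+7,dy=+14->C; (1,8):dx=+11,dy=+3->C; (2,3):dx=-6,dy=-4->C
  (2,4):dx=-8,dy=-2->C; (2,5):dx=-7,dy=-8->C; (2,6):dx=-3,dy=-6->C; (2,7):dx=-2,dy=+1->D
  (2,8):dx=+2,dy=-10->D; (3,4):dx=-2,dy=+2->D; (3,5):dx=-1,dy=-4->C; (3,6):dx=+3,dy=-2->D
  (3,7):dx=+4,dy=+5->C; (3,8):dx=+8,dy=-6->D; (4,5):dx=+1,dy=-6->D; (4,6):dx=+5,dy=-4->D
  (4,7):dx=+6,dy=+3->C; (4,8):dx=+10,dy=-8->D; (5,6):dx=+4,dy=+2->C; (5,7):dx=+5,dy=+9->C
  (5,8):dx=+9,dy=-2->D; (6,7):dx=+1,dy=+7->C; (6,8):dx=+5,dy=-4->D; (7,8):dx=+4,dy=-11->D
Step 2: C = 17, D = 11, total pairs = 28.
Step 3: tau = (C - D)/(n(n-1)/2) = (17 - 11)/28 = 0.214286.
Step 4: Exact two-sided p-value (enumerate n! = 40320 permutations of y under H0): p = 0.548413.
Step 5: alpha = 0.05. fail to reject H0.

tau_b = 0.2143 (C=17, D=11), p = 0.548413, fail to reject H0.


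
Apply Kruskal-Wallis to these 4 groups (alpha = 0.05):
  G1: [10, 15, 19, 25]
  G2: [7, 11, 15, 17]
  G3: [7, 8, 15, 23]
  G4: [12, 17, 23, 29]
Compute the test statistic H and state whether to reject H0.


Step 1: Combine all N = 16 observations and assign midranks.
sorted (value, group, rank): (7,G2,1.5), (7,G3,1.5), (8,G3,3), (10,G1,4), (11,G2,5), (12,G4,6), (15,G1,8), (15,G2,8), (15,G3,8), (17,G2,10.5), (17,G4,10.5), (19,G1,12), (23,G3,13.5), (23,G4,13.5), (25,G1,15), (29,G4,16)
Step 2: Sum ranks within each group.
R_1 = 39 (n_1 = 4)
R_2 = 25 (n_2 = 4)
R_3 = 26 (n_3 = 4)
R_4 = 46 (n_4 = 4)
Step 3: H = 12/(N(N+1)) * sum(R_i^2/n_i) - 3(N+1)
     = 12/(16*17) * (39^2/4 + 25^2/4 + 26^2/4 + 46^2/4) - 3*17
     = 0.044118 * 1234.5 - 51
     = 3.463235.
Step 4: Ties present; correction factor C = 1 - 42/(16^3 - 16) = 0.989706. Corrected H = 3.463235 / 0.989706 = 3.499257.
Step 5: Under H0, H ~ chi^2(3); p-value = 0.320858.
Step 6: alpha = 0.05. fail to reject H0.

H = 3.4993, df = 3, p = 0.320858, fail to reject H0.


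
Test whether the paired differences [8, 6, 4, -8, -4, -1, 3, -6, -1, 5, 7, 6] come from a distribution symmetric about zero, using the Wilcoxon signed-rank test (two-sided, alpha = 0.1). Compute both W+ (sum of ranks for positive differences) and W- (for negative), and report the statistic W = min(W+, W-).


Step 1: Drop any zero differences (none here) and take |d_i|.
|d| = [8, 6, 4, 8, 4, 1, 3, 6, 1, 5, 7, 6]
Step 2: Midrank |d_i| (ties get averaged ranks).
ranks: |8|->11.5, |6|->8, |4|->4.5, |8|->11.5, |4|->4.5, |1|->1.5, |3|->3, |6|->8, |1|->1.5, |5|->6, |7|->10, |6|->8
Step 3: Attach original signs; sum ranks with positive sign and with negative sign.
W+ = 11.5 + 8 + 4.5 + 3 + 6 + 10 + 8 = 51
W- = 11.5 + 4.5 + 1.5 + 8 + 1.5 = 27
(Check: W+ + W- = 78 should equal n(n+1)/2 = 78.)
Step 4: Test statistic W = min(W+, W-) = 27.
Step 5: Ties in |d|, so use the tie-corrected normal approximation.
        E[W] = n(n+1)/4 = 12*13/4 = 39.
        Tie groups: |d|=1 (t=2), |d|=4 (t=2), |d|=6 (t=3), |d|=8 (t=2); sum(t^3 - t) = 42.
        Var[W] = n(n+1)(2n+1)/24 - sum(t^3-t)/48 = 3900/24 - 42/48 = 161.625.
        z = (W - E[W]) / sqrt(Var[W]) = (27 - 39) / 12.7132 = -0.9439.
        Two-sided p = 2*Phi(z) = 0.345220.
Step 6: alpha = 0.1. fail to reject H0.

W+ = 51, W- = 27, W = min = 27, p = 0.345220, fail to reject H0.


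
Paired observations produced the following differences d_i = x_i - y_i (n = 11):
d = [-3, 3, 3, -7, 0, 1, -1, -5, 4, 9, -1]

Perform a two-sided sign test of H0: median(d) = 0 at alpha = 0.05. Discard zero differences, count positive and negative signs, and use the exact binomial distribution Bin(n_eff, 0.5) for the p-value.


Step 1: Discard zero differences. Original n = 11; n_eff = number of nonzero differences = 10.
Nonzero differences (with sign): -3, +3, +3, -7, +1, -1, -5, +4, +9, -1
Step 2: Count signs: positive = 5, negative = 5.
Step 3: Under H0: P(positive) = 0.5, so the number of positives S ~ Bin(10, 0.5).
Step 4: Two-sided exact p-value = sum of Bin(10,0.5) probabilities at or below the observed probability = 1.000000.
Step 5: alpha = 0.05. fail to reject H0.

n_eff = 10, pos = 5, neg = 5, p = 1.000000, fail to reject H0.


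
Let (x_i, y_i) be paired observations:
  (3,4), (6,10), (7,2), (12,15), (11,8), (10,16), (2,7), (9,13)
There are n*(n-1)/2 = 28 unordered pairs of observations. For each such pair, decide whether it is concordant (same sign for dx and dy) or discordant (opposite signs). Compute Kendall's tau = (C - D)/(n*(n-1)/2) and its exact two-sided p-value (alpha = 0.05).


Step 1: Enumerate the 28 unordered pairs (i,j) with i<j and classify each by sign(x_j-x_i) * sign(y_j-y_i).
  (1,2):dx=+3,dy=+6->C; (1,3):dx=+4,dy=-2->D; (1,4):dx=+9,dy=+11->C; (1,5):dx=+8,dy=+4->C
  (1,6):dx=+7,dy=+12->C; (1,7):dx=-1,dy=+3->D; (1,8):dx=+6,dy=+9->C; (2,3):dx=+1,dy=-8->D
  (2,4):dx=+6,dy=+5->C; (2,5):dx=+5,dy=-2->D; (2,6):dx=+4,dy=+6->C; (2,7):dx=-4,dy=-3->C
  (2,8):dx=+3,dy=+3->C; (3,4):dx=+5,dy=+13->C; (3,5):dx=+4,dy=+6->C; (3,6):dx=+3,dy=+14->C
  (3,7):dx=-5,dy=+5->D; (3,8):dx=+2,dy=+11->C; (4,5):dx=-1,dy=-7->C; (4,6):dx=-2,dy=+1->D
  (4,7):dx=-10,dy=-8->C; (4,8):dx=-3,dy=-2->C; (5,6):dx=-1,dy=+8->D; (5,7):dx=-9,dy=-1->C
  (5,8):dx=-2,dy=+5->D; (6,7):dx=-8,dy=-9->C; (6,8):dx=-1,dy=-3->C; (7,8):dx=+7,dy=+6->C
Step 2: C = 20, D = 8, total pairs = 28.
Step 3: tau = (C - D)/(n(n-1)/2) = (20 - 8)/28 = 0.428571.
Step 4: Exact two-sided p-value (enumerate n! = 40320 permutations of y under H0): p = 0.178869.
Step 5: alpha = 0.05. fail to reject H0.

tau_b = 0.4286 (C=20, D=8), p = 0.178869, fail to reject H0.


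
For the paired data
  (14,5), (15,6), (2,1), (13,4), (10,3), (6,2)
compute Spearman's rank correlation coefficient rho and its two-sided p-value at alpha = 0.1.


Step 1: Rank x and y separately (midranks; no ties here).
rank(x): 14->5, 15->6, 2->1, 13->4, 10->3, 6->2
rank(y): 5->5, 6->6, 1->1, 4->4, 3->3, 2->2
Step 2: d_i = R_x(i) - R_y(i); compute d_i^2.
  (5-5)^2=0, (6-6)^2=0, (1-1)^2=0, (4-4)^2=0, (3-3)^2=0, (2-2)^2=0
sum(d^2) = 0.
Step 3: rho = 1 - 6*0 / (6*(6^2 - 1)) = 1 - 0/210 = 1.000000.
Step 5: Two-sided p-value from the t-distribution with 4 df = 0.000000.
Step 6: alpha = 0.1. reject H0.

rho = 1.0000, p = 0.000000, reject H0 at alpha = 0.1.


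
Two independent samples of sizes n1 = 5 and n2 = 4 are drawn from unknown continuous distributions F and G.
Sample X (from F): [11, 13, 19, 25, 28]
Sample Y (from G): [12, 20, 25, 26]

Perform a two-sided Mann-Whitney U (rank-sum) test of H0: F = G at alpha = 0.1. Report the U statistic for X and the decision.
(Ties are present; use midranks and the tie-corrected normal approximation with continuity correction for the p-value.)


Step 1: Combine and sort all 9 observations; assign midranks.
sorted (value, group): (11,X), (12,Y), (13,X), (19,X), (20,Y), (25,X), (25,Y), (26,Y), (28,X)
ranks: 11->1, 12->2, 13->3, 19->4, 20->5, 25->6.5, 25->6.5, 26->8, 28->9
Step 2: Rank sum for X: R1 = 1 + 3 + 4 + 6.5 + 9 = 23.5.
Step 3: U_X = R1 - n1(n1+1)/2 = 23.5 - 5*6/2 = 23.5 - 15 = 8.5.
       U_Y = n1*n2 - U_X = 20 - 8.5 = 11.5.
Step 4: Ties are present, so use the tie-corrected normal approximation (with continuity correction) for the p-value.
Step 5: p-value = 0.805701; compare to alpha = 0.1. fail to reject H0.

U_X = 8.5, p = 0.805701, fail to reject H0 at alpha = 0.1.
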